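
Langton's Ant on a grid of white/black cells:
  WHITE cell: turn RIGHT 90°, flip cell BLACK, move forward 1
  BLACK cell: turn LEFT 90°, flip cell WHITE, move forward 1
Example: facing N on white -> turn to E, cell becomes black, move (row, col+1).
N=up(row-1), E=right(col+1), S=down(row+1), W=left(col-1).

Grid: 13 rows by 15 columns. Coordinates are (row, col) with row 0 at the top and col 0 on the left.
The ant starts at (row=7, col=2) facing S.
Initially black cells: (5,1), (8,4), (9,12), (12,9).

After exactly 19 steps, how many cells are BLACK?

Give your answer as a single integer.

Answer: 11

Derivation:
Step 1: on WHITE (7,2): turn R to W, flip to black, move to (7,1). |black|=5
Step 2: on WHITE (7,1): turn R to N, flip to black, move to (6,1). |black|=6
Step 3: on WHITE (6,1): turn R to E, flip to black, move to (6,2). |black|=7
Step 4: on WHITE (6,2): turn R to S, flip to black, move to (7,2). |black|=8
Step 5: on BLACK (7,2): turn L to E, flip to white, move to (7,3). |black|=7
Step 6: on WHITE (7,3): turn R to S, flip to black, move to (8,3). |black|=8
Step 7: on WHITE (8,3): turn R to W, flip to black, move to (8,2). |black|=9
Step 8: on WHITE (8,2): turn R to N, flip to black, move to (7,2). |black|=10
Step 9: on WHITE (7,2): turn R to E, flip to black, move to (7,3). |black|=11
Step 10: on BLACK (7,3): turn L to N, flip to white, move to (6,3). |black|=10
Step 11: on WHITE (6,3): turn R to E, flip to black, move to (6,4). |black|=11
Step 12: on WHITE (6,4): turn R to S, flip to black, move to (7,4). |black|=12
Step 13: on WHITE (7,4): turn R to W, flip to black, move to (7,3). |black|=13
Step 14: on WHITE (7,3): turn R to N, flip to black, move to (6,3). |black|=14
Step 15: on BLACK (6,3): turn L to W, flip to white, move to (6,2). |black|=13
Step 16: on BLACK (6,2): turn L to S, flip to white, move to (7,2). |black|=12
Step 17: on BLACK (7,2): turn L to E, flip to white, move to (7,3). |black|=11
Step 18: on BLACK (7,3): turn L to N, flip to white, move to (6,3). |black|=10
Step 19: on WHITE (6,3): turn R to E, flip to black, move to (6,4). |black|=11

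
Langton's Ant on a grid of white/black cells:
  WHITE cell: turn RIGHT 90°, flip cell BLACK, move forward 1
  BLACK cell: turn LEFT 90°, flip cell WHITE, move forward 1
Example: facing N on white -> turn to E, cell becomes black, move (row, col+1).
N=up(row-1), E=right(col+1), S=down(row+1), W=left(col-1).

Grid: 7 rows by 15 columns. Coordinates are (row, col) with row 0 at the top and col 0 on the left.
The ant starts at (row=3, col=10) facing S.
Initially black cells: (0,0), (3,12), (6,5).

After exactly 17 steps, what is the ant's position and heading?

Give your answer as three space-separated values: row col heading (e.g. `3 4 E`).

Step 1: on WHITE (3,10): turn R to W, flip to black, move to (3,9). |black|=4
Step 2: on WHITE (3,9): turn R to N, flip to black, move to (2,9). |black|=5
Step 3: on WHITE (2,9): turn R to E, flip to black, move to (2,10). |black|=6
Step 4: on WHITE (2,10): turn R to S, flip to black, move to (3,10). |black|=7
Step 5: on BLACK (3,10): turn L to E, flip to white, move to (3,11). |black|=6
Step 6: on WHITE (3,11): turn R to S, flip to black, move to (4,11). |black|=7
Step 7: on WHITE (4,11): turn R to W, flip to black, move to (4,10). |black|=8
Step 8: on WHITE (4,10): turn R to N, flip to black, move to (3,10). |black|=9
Step 9: on WHITE (3,10): turn R to E, flip to black, move to (3,11). |black|=10
Step 10: on BLACK (3,11): turn L to N, flip to white, move to (2,11). |black|=9
Step 11: on WHITE (2,11): turn R to E, flip to black, move to (2,12). |black|=10
Step 12: on WHITE (2,12): turn R to S, flip to black, move to (3,12). |black|=11
Step 13: on BLACK (3,12): turn L to E, flip to white, move to (3,13). |black|=10
Step 14: on WHITE (3,13): turn R to S, flip to black, move to (4,13). |black|=11
Step 15: on WHITE (4,13): turn R to W, flip to black, move to (4,12). |black|=12
Step 16: on WHITE (4,12): turn R to N, flip to black, move to (3,12). |black|=13
Step 17: on WHITE (3,12): turn R to E, flip to black, move to (3,13). |black|=14

Answer: 3 13 E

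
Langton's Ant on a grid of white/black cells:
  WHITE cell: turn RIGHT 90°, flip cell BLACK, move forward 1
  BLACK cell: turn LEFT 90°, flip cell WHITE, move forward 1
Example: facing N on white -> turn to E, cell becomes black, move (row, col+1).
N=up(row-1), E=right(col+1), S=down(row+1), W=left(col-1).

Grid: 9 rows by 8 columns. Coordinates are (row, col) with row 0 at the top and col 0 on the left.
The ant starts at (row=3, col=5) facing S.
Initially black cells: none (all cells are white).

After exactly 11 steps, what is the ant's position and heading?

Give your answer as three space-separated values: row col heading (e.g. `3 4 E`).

Step 1: on WHITE (3,5): turn R to W, flip to black, move to (3,4). |black|=1
Step 2: on WHITE (3,4): turn R to N, flip to black, move to (2,4). |black|=2
Step 3: on WHITE (2,4): turn R to E, flip to black, move to (2,5). |black|=3
Step 4: on WHITE (2,5): turn R to S, flip to black, move to (3,5). |black|=4
Step 5: on BLACK (3,5): turn L to E, flip to white, move to (3,6). |black|=3
Step 6: on WHITE (3,6): turn R to S, flip to black, move to (4,6). |black|=4
Step 7: on WHITE (4,6): turn R to W, flip to black, move to (4,5). |black|=5
Step 8: on WHITE (4,5): turn R to N, flip to black, move to (3,5). |black|=6
Step 9: on WHITE (3,5): turn R to E, flip to black, move to (3,6). |black|=7
Step 10: on BLACK (3,6): turn L to N, flip to white, move to (2,6). |black|=6
Step 11: on WHITE (2,6): turn R to E, flip to black, move to (2,7). |black|=7

Answer: 2 7 E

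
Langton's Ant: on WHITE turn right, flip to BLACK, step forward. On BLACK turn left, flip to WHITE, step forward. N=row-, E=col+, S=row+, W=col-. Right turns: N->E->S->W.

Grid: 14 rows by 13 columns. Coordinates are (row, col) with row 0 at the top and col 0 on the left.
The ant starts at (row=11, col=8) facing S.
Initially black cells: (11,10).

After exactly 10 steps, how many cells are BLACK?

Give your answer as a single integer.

Answer: 7

Derivation:
Step 1: on WHITE (11,8): turn R to W, flip to black, move to (11,7). |black|=2
Step 2: on WHITE (11,7): turn R to N, flip to black, move to (10,7). |black|=3
Step 3: on WHITE (10,7): turn R to E, flip to black, move to (10,8). |black|=4
Step 4: on WHITE (10,8): turn R to S, flip to black, move to (11,8). |black|=5
Step 5: on BLACK (11,8): turn L to E, flip to white, move to (11,9). |black|=4
Step 6: on WHITE (11,9): turn R to S, flip to black, move to (12,9). |black|=5
Step 7: on WHITE (12,9): turn R to W, flip to black, move to (12,8). |black|=6
Step 8: on WHITE (12,8): turn R to N, flip to black, move to (11,8). |black|=7
Step 9: on WHITE (11,8): turn R to E, flip to black, move to (11,9). |black|=8
Step 10: on BLACK (11,9): turn L to N, flip to white, move to (10,9). |black|=7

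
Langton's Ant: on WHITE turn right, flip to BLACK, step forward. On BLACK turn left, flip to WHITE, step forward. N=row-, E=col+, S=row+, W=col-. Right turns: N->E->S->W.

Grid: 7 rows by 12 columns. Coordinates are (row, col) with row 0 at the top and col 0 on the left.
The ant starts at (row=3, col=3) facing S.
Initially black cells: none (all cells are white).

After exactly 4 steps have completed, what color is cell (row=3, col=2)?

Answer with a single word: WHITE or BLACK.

Step 1: on WHITE (3,3): turn R to W, flip to black, move to (3,2). |black|=1
Step 2: on WHITE (3,2): turn R to N, flip to black, move to (2,2). |black|=2
Step 3: on WHITE (2,2): turn R to E, flip to black, move to (2,3). |black|=3
Step 4: on WHITE (2,3): turn R to S, flip to black, move to (3,3). |black|=4

Answer: BLACK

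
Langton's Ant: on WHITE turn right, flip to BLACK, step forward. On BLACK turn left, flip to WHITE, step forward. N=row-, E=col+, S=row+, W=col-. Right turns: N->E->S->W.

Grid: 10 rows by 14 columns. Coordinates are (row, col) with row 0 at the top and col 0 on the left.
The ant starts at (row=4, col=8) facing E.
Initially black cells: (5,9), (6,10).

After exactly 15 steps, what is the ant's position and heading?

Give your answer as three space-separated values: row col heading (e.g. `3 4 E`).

Answer: 4 7 S

Derivation:
Step 1: on WHITE (4,8): turn R to S, flip to black, move to (5,8). |black|=3
Step 2: on WHITE (5,8): turn R to W, flip to black, move to (5,7). |black|=4
Step 3: on WHITE (5,7): turn R to N, flip to black, move to (4,7). |black|=5
Step 4: on WHITE (4,7): turn R to E, flip to black, move to (4,8). |black|=6
Step 5: on BLACK (4,8): turn L to N, flip to white, move to (3,8). |black|=5
Step 6: on WHITE (3,8): turn R to E, flip to black, move to (3,9). |black|=6
Step 7: on WHITE (3,9): turn R to S, flip to black, move to (4,9). |black|=7
Step 8: on WHITE (4,9): turn R to W, flip to black, move to (4,8). |black|=8
Step 9: on WHITE (4,8): turn R to N, flip to black, move to (3,8). |black|=9
Step 10: on BLACK (3,8): turn L to W, flip to white, move to (3,7). |black|=8
Step 11: on WHITE (3,7): turn R to N, flip to black, move to (2,7). |black|=9
Step 12: on WHITE (2,7): turn R to E, flip to black, move to (2,8). |black|=10
Step 13: on WHITE (2,8): turn R to S, flip to black, move to (3,8). |black|=11
Step 14: on WHITE (3,8): turn R to W, flip to black, move to (3,7). |black|=12
Step 15: on BLACK (3,7): turn L to S, flip to white, move to (4,7). |black|=11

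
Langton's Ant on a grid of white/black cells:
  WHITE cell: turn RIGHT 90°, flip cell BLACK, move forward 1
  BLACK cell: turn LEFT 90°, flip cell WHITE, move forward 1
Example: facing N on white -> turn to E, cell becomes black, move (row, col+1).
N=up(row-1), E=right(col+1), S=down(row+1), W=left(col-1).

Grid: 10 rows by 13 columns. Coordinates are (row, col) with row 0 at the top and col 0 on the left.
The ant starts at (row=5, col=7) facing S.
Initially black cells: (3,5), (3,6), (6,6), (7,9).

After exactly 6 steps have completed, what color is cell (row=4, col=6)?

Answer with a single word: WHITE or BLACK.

Answer: BLACK

Derivation:
Step 1: on WHITE (5,7): turn R to W, flip to black, move to (5,6). |black|=5
Step 2: on WHITE (5,6): turn R to N, flip to black, move to (4,6). |black|=6
Step 3: on WHITE (4,6): turn R to E, flip to black, move to (4,7). |black|=7
Step 4: on WHITE (4,7): turn R to S, flip to black, move to (5,7). |black|=8
Step 5: on BLACK (5,7): turn L to E, flip to white, move to (5,8). |black|=7
Step 6: on WHITE (5,8): turn R to S, flip to black, move to (6,8). |black|=8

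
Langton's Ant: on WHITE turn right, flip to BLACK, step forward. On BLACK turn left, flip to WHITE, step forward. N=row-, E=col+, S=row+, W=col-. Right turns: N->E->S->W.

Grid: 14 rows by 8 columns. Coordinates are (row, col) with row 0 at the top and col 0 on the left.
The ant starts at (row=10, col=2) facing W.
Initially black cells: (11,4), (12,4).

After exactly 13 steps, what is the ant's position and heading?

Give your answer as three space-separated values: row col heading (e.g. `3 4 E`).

Step 1: on WHITE (10,2): turn R to N, flip to black, move to (9,2). |black|=3
Step 2: on WHITE (9,2): turn R to E, flip to black, move to (9,3). |black|=4
Step 3: on WHITE (9,3): turn R to S, flip to black, move to (10,3). |black|=5
Step 4: on WHITE (10,3): turn R to W, flip to black, move to (10,2). |black|=6
Step 5: on BLACK (10,2): turn L to S, flip to white, move to (11,2). |black|=5
Step 6: on WHITE (11,2): turn R to W, flip to black, move to (11,1). |black|=6
Step 7: on WHITE (11,1): turn R to N, flip to black, move to (10,1). |black|=7
Step 8: on WHITE (10,1): turn R to E, flip to black, move to (10,2). |black|=8
Step 9: on WHITE (10,2): turn R to S, flip to black, move to (11,2). |black|=9
Step 10: on BLACK (11,2): turn L to E, flip to white, move to (11,3). |black|=8
Step 11: on WHITE (11,3): turn R to S, flip to black, move to (12,3). |black|=9
Step 12: on WHITE (12,3): turn R to W, flip to black, move to (12,2). |black|=10
Step 13: on WHITE (12,2): turn R to N, flip to black, move to (11,2). |black|=11

Answer: 11 2 N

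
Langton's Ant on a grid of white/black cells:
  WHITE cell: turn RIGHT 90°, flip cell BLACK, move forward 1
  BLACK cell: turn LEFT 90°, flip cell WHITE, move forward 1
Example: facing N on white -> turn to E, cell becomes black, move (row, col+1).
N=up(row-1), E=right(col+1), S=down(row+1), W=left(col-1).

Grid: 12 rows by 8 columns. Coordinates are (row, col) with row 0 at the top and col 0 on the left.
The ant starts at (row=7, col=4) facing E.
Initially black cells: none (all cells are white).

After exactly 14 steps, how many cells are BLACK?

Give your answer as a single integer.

Answer: 10

Derivation:
Step 1: on WHITE (7,4): turn R to S, flip to black, move to (8,4). |black|=1
Step 2: on WHITE (8,4): turn R to W, flip to black, move to (8,3). |black|=2
Step 3: on WHITE (8,3): turn R to N, flip to black, move to (7,3). |black|=3
Step 4: on WHITE (7,3): turn R to E, flip to black, move to (7,4). |black|=4
Step 5: on BLACK (7,4): turn L to N, flip to white, move to (6,4). |black|=3
Step 6: on WHITE (6,4): turn R to E, flip to black, move to (6,5). |black|=4
Step 7: on WHITE (6,5): turn R to S, flip to black, move to (7,5). |black|=5
Step 8: on WHITE (7,5): turn R to W, flip to black, move to (7,4). |black|=6
Step 9: on WHITE (7,4): turn R to N, flip to black, move to (6,4). |black|=7
Step 10: on BLACK (6,4): turn L to W, flip to white, move to (6,3). |black|=6
Step 11: on WHITE (6,3): turn R to N, flip to black, move to (5,3). |black|=7
Step 12: on WHITE (5,3): turn R to E, flip to black, move to (5,4). |black|=8
Step 13: on WHITE (5,4): turn R to S, flip to black, move to (6,4). |black|=9
Step 14: on WHITE (6,4): turn R to W, flip to black, move to (6,3). |black|=10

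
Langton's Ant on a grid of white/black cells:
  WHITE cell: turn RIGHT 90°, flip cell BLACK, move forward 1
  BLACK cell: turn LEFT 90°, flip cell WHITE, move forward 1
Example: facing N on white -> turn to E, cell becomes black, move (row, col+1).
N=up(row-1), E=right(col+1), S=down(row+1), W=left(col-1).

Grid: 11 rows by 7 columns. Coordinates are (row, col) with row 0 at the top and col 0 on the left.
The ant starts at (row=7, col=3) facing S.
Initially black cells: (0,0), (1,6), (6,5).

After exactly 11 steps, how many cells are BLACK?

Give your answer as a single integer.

Step 1: on WHITE (7,3): turn R to W, flip to black, move to (7,2). |black|=4
Step 2: on WHITE (7,2): turn R to N, flip to black, move to (6,2). |black|=5
Step 3: on WHITE (6,2): turn R to E, flip to black, move to (6,3). |black|=6
Step 4: on WHITE (6,3): turn R to S, flip to black, move to (7,3). |black|=7
Step 5: on BLACK (7,3): turn L to E, flip to white, move to (7,4). |black|=6
Step 6: on WHITE (7,4): turn R to S, flip to black, move to (8,4). |black|=7
Step 7: on WHITE (8,4): turn R to W, flip to black, move to (8,3). |black|=8
Step 8: on WHITE (8,3): turn R to N, flip to black, move to (7,3). |black|=9
Step 9: on WHITE (7,3): turn R to E, flip to black, move to (7,4). |black|=10
Step 10: on BLACK (7,4): turn L to N, flip to white, move to (6,4). |black|=9
Step 11: on WHITE (6,4): turn R to E, flip to black, move to (6,5). |black|=10

Answer: 10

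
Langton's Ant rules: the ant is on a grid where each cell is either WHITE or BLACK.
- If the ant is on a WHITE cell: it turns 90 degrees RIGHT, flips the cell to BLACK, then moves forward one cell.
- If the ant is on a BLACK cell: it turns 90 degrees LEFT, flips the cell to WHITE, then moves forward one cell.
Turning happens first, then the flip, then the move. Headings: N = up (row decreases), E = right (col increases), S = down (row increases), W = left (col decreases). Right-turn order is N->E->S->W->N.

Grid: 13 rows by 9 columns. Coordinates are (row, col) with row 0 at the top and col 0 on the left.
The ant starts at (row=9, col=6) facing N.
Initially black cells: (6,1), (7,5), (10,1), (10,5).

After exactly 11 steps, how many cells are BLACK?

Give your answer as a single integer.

Step 1: on WHITE (9,6): turn R to E, flip to black, move to (9,7). |black|=5
Step 2: on WHITE (9,7): turn R to S, flip to black, move to (10,7). |black|=6
Step 3: on WHITE (10,7): turn R to W, flip to black, move to (10,6). |black|=7
Step 4: on WHITE (10,6): turn R to N, flip to black, move to (9,6). |black|=8
Step 5: on BLACK (9,6): turn L to W, flip to white, move to (9,5). |black|=7
Step 6: on WHITE (9,5): turn R to N, flip to black, move to (8,5). |black|=8
Step 7: on WHITE (8,5): turn R to E, flip to black, move to (8,6). |black|=9
Step 8: on WHITE (8,6): turn R to S, flip to black, move to (9,6). |black|=10
Step 9: on WHITE (9,6): turn R to W, flip to black, move to (9,5). |black|=11
Step 10: on BLACK (9,5): turn L to S, flip to white, move to (10,5). |black|=10
Step 11: on BLACK (10,5): turn L to E, flip to white, move to (10,6). |black|=9

Answer: 9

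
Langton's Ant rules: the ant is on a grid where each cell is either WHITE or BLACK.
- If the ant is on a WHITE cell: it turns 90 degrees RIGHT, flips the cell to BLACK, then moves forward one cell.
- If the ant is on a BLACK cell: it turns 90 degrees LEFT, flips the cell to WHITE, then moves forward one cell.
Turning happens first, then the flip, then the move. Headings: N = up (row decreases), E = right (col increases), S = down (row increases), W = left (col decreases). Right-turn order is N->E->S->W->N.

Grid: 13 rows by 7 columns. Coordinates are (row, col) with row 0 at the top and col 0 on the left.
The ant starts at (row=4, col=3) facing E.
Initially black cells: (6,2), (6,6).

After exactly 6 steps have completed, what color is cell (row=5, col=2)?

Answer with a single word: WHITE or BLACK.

Answer: BLACK

Derivation:
Step 1: on WHITE (4,3): turn R to S, flip to black, move to (5,3). |black|=3
Step 2: on WHITE (5,3): turn R to W, flip to black, move to (5,2). |black|=4
Step 3: on WHITE (5,2): turn R to N, flip to black, move to (4,2). |black|=5
Step 4: on WHITE (4,2): turn R to E, flip to black, move to (4,3). |black|=6
Step 5: on BLACK (4,3): turn L to N, flip to white, move to (3,3). |black|=5
Step 6: on WHITE (3,3): turn R to E, flip to black, move to (3,4). |black|=6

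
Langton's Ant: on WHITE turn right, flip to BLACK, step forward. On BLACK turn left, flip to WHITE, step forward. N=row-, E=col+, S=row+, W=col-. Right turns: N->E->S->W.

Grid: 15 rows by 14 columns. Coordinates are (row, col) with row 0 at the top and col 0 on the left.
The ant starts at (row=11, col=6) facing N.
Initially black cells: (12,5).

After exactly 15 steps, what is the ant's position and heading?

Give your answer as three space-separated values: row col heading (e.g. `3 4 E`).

Answer: 10 4 W

Derivation:
Step 1: on WHITE (11,6): turn R to E, flip to black, move to (11,7). |black|=2
Step 2: on WHITE (11,7): turn R to S, flip to black, move to (12,7). |black|=3
Step 3: on WHITE (12,7): turn R to W, flip to black, move to (12,6). |black|=4
Step 4: on WHITE (12,6): turn R to N, flip to black, move to (11,6). |black|=5
Step 5: on BLACK (11,6): turn L to W, flip to white, move to (11,5). |black|=4
Step 6: on WHITE (11,5): turn R to N, flip to black, move to (10,5). |black|=5
Step 7: on WHITE (10,5): turn R to E, flip to black, move to (10,6). |black|=6
Step 8: on WHITE (10,6): turn R to S, flip to black, move to (11,6). |black|=7
Step 9: on WHITE (11,6): turn R to W, flip to black, move to (11,5). |black|=8
Step 10: on BLACK (11,5): turn L to S, flip to white, move to (12,5). |black|=7
Step 11: on BLACK (12,5): turn L to E, flip to white, move to (12,6). |black|=6
Step 12: on BLACK (12,6): turn L to N, flip to white, move to (11,6). |black|=5
Step 13: on BLACK (11,6): turn L to W, flip to white, move to (11,5). |black|=4
Step 14: on WHITE (11,5): turn R to N, flip to black, move to (10,5). |black|=5
Step 15: on BLACK (10,5): turn L to W, flip to white, move to (10,4). |black|=4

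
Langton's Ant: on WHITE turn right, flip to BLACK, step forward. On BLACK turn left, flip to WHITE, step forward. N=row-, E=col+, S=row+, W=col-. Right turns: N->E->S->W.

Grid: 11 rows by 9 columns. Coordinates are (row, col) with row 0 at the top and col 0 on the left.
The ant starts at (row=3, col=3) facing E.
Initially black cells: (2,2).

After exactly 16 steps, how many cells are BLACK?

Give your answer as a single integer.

Answer: 5

Derivation:
Step 1: on WHITE (3,3): turn R to S, flip to black, move to (4,3). |black|=2
Step 2: on WHITE (4,3): turn R to W, flip to black, move to (4,2). |black|=3
Step 3: on WHITE (4,2): turn R to N, flip to black, move to (3,2). |black|=4
Step 4: on WHITE (3,2): turn R to E, flip to black, move to (3,3). |black|=5
Step 5: on BLACK (3,3): turn L to N, flip to white, move to (2,3). |black|=4
Step 6: on WHITE (2,3): turn R to E, flip to black, move to (2,4). |black|=5
Step 7: on WHITE (2,4): turn R to S, flip to black, move to (3,4). |black|=6
Step 8: on WHITE (3,4): turn R to W, flip to black, move to (3,3). |black|=7
Step 9: on WHITE (3,3): turn R to N, flip to black, move to (2,3). |black|=8
Step 10: on BLACK (2,3): turn L to W, flip to white, move to (2,2). |black|=7
Step 11: on BLACK (2,2): turn L to S, flip to white, move to (3,2). |black|=6
Step 12: on BLACK (3,2): turn L to E, flip to white, move to (3,3). |black|=5
Step 13: on BLACK (3,3): turn L to N, flip to white, move to (2,3). |black|=4
Step 14: on WHITE (2,3): turn R to E, flip to black, move to (2,4). |black|=5
Step 15: on BLACK (2,4): turn L to N, flip to white, move to (1,4). |black|=4
Step 16: on WHITE (1,4): turn R to E, flip to black, move to (1,5). |black|=5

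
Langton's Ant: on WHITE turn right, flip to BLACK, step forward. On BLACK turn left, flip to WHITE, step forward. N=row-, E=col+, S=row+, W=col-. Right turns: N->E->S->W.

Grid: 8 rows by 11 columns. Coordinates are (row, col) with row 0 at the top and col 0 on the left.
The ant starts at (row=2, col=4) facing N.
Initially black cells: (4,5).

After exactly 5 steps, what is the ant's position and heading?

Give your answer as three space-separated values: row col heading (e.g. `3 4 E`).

Answer: 2 3 W

Derivation:
Step 1: on WHITE (2,4): turn R to E, flip to black, move to (2,5). |black|=2
Step 2: on WHITE (2,5): turn R to S, flip to black, move to (3,5). |black|=3
Step 3: on WHITE (3,5): turn R to W, flip to black, move to (3,4). |black|=4
Step 4: on WHITE (3,4): turn R to N, flip to black, move to (2,4). |black|=5
Step 5: on BLACK (2,4): turn L to W, flip to white, move to (2,3). |black|=4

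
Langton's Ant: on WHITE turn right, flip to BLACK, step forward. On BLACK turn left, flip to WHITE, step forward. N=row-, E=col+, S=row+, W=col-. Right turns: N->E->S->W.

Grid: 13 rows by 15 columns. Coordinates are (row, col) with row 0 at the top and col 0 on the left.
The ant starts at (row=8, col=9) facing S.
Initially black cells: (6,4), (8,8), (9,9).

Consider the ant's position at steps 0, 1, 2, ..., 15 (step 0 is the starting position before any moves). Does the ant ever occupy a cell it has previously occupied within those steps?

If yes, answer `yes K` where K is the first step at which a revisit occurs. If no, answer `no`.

Step 1: on WHITE (8,9): turn R to W, flip to black, move to (8,8). |black|=4 — new cell
Step 2: on BLACK (8,8): turn L to S, flip to white, move to (9,8). |black|=3 — new cell
Step 3: on WHITE (9,8): turn R to W, flip to black, move to (9,7). |black|=4 — new cell
Step 4: on WHITE (9,7): turn R to N, flip to black, move to (8,7). |black|=5 — new cell
Step 5: on WHITE (8,7): turn R to E, flip to black, move to (8,8). |black|=6 — REVISIT

Answer: yes 5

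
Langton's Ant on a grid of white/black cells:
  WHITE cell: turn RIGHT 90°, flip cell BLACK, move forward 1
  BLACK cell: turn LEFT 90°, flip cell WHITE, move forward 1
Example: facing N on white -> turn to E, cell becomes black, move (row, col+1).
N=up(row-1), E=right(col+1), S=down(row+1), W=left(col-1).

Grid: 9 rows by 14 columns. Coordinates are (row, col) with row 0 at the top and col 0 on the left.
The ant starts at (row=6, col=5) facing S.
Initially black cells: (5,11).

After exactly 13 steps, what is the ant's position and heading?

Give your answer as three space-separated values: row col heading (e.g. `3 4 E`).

Step 1: on WHITE (6,5): turn R to W, flip to black, move to (6,4). |black|=2
Step 2: on WHITE (6,4): turn R to N, flip to black, move to (5,4). |black|=3
Step 3: on WHITE (5,4): turn R to E, flip to black, move to (5,5). |black|=4
Step 4: on WHITE (5,5): turn R to S, flip to black, move to (6,5). |black|=5
Step 5: on BLACK (6,5): turn L to E, flip to white, move to (6,6). |black|=4
Step 6: on WHITE (6,6): turn R to S, flip to black, move to (7,6). |black|=5
Step 7: on WHITE (7,6): turn R to W, flip to black, move to (7,5). |black|=6
Step 8: on WHITE (7,5): turn R to N, flip to black, move to (6,5). |black|=7
Step 9: on WHITE (6,5): turn R to E, flip to black, move to (6,6). |black|=8
Step 10: on BLACK (6,6): turn L to N, flip to white, move to (5,6). |black|=7
Step 11: on WHITE (5,6): turn R to E, flip to black, move to (5,7). |black|=8
Step 12: on WHITE (5,7): turn R to S, flip to black, move to (6,7). |black|=9
Step 13: on WHITE (6,7): turn R to W, flip to black, move to (6,6). |black|=10

Answer: 6 6 W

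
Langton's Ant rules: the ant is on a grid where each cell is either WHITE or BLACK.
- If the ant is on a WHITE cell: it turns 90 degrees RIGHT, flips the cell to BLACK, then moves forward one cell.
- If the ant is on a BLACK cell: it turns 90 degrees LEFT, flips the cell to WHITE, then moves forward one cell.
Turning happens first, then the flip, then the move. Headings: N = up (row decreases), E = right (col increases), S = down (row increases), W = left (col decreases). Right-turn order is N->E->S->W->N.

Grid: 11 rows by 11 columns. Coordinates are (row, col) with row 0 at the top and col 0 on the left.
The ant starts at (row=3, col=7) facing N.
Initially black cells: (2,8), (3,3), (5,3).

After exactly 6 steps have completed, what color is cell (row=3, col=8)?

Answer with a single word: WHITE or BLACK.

Step 1: on WHITE (3,7): turn R to E, flip to black, move to (3,8). |black|=4
Step 2: on WHITE (3,8): turn R to S, flip to black, move to (4,8). |black|=5
Step 3: on WHITE (4,8): turn R to W, flip to black, move to (4,7). |black|=6
Step 4: on WHITE (4,7): turn R to N, flip to black, move to (3,7). |black|=7
Step 5: on BLACK (3,7): turn L to W, flip to white, move to (3,6). |black|=6
Step 6: on WHITE (3,6): turn R to N, flip to black, move to (2,6). |black|=7

Answer: BLACK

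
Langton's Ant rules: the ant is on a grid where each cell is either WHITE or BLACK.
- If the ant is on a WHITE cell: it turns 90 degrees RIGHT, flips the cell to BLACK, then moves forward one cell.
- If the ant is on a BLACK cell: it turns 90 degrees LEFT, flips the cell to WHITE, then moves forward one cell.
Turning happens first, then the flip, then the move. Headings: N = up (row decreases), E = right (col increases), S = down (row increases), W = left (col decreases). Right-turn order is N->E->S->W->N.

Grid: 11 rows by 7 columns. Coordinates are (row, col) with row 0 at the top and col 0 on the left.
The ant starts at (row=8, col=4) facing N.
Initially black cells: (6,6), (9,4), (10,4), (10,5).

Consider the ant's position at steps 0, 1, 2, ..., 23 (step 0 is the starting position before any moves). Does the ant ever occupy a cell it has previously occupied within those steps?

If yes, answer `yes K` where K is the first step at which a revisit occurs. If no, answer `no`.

Answer: yes 6

Derivation:
Step 1: on WHITE (8,4): turn R to E, flip to black, move to (8,5). |black|=5 — new cell
Step 2: on WHITE (8,5): turn R to S, flip to black, move to (9,5). |black|=6 — new cell
Step 3: on WHITE (9,5): turn R to W, flip to black, move to (9,4). |black|=7 — new cell
Step 4: on BLACK (9,4): turn L to S, flip to white, move to (10,4). |black|=6 — new cell
Step 5: on BLACK (10,4): turn L to E, flip to white, move to (10,5). |black|=5 — new cell
Step 6: on BLACK (10,5): turn L to N, flip to white, move to (9,5). |black|=4 — REVISIT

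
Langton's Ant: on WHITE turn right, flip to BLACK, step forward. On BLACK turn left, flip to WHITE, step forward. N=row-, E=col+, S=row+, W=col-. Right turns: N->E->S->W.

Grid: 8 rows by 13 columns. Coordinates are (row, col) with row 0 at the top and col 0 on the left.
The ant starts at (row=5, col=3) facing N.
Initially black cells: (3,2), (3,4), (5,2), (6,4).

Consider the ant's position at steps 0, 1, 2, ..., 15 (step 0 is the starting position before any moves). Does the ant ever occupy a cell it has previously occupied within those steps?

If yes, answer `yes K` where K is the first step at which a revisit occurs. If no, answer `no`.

Answer: yes 6

Derivation:
Step 1: on WHITE (5,3): turn R to E, flip to black, move to (5,4). |black|=5 — new cell
Step 2: on WHITE (5,4): turn R to S, flip to black, move to (6,4). |black|=6 — new cell
Step 3: on BLACK (6,4): turn L to E, flip to white, move to (6,5). |black|=5 — new cell
Step 4: on WHITE (6,5): turn R to S, flip to black, move to (7,5). |black|=6 — new cell
Step 5: on WHITE (7,5): turn R to W, flip to black, move to (7,4). |black|=7 — new cell
Step 6: on WHITE (7,4): turn R to N, flip to black, move to (6,4). |black|=8 — REVISIT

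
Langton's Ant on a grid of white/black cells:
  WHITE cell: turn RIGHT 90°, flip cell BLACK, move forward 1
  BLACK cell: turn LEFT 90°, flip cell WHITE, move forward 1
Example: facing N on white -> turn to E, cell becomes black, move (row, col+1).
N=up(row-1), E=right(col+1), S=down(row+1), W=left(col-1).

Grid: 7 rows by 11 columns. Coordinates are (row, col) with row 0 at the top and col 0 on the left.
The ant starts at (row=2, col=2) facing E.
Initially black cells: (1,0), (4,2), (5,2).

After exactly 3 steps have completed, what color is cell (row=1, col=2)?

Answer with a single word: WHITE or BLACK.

Step 1: on WHITE (2,2): turn R to S, flip to black, move to (3,2). |black|=4
Step 2: on WHITE (3,2): turn R to W, flip to black, move to (3,1). |black|=5
Step 3: on WHITE (3,1): turn R to N, flip to black, move to (2,1). |black|=6

Answer: WHITE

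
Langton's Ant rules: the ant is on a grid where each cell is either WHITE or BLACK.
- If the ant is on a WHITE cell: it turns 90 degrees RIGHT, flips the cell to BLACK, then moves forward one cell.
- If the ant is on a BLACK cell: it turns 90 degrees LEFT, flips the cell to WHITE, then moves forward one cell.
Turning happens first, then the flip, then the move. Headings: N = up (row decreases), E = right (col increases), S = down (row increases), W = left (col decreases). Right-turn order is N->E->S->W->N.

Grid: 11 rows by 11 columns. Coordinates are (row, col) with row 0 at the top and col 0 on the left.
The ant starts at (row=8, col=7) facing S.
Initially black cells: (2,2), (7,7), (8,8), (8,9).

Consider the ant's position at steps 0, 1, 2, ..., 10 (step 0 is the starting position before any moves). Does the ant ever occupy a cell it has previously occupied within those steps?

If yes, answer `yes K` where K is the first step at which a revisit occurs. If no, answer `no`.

Answer: yes 7

Derivation:
Step 1: on WHITE (8,7): turn R to W, flip to black, move to (8,6). |black|=5 — new cell
Step 2: on WHITE (8,6): turn R to N, flip to black, move to (7,6). |black|=6 — new cell
Step 3: on WHITE (7,6): turn R to E, flip to black, move to (7,7). |black|=7 — new cell
Step 4: on BLACK (7,7): turn L to N, flip to white, move to (6,7). |black|=6 — new cell
Step 5: on WHITE (6,7): turn R to E, flip to black, move to (6,8). |black|=7 — new cell
Step 6: on WHITE (6,8): turn R to S, flip to black, move to (7,8). |black|=8 — new cell
Step 7: on WHITE (7,8): turn R to W, flip to black, move to (7,7). |black|=9 — REVISIT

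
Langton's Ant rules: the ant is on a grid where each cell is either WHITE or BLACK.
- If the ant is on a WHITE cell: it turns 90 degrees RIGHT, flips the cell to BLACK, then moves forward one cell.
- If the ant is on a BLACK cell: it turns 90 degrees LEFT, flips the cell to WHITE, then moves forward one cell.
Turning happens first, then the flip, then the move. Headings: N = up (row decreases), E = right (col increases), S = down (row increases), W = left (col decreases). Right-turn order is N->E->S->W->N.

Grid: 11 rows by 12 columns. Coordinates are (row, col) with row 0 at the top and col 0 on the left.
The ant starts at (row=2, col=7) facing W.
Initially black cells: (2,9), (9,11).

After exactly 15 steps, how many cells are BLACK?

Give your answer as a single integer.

Step 1: on WHITE (2,7): turn R to N, flip to black, move to (1,7). |black|=3
Step 2: on WHITE (1,7): turn R to E, flip to black, move to (1,8). |black|=4
Step 3: on WHITE (1,8): turn R to S, flip to black, move to (2,8). |black|=5
Step 4: on WHITE (2,8): turn R to W, flip to black, move to (2,7). |black|=6
Step 5: on BLACK (2,7): turn L to S, flip to white, move to (3,7). |black|=5
Step 6: on WHITE (3,7): turn R to W, flip to black, move to (3,6). |black|=6
Step 7: on WHITE (3,6): turn R to N, flip to black, move to (2,6). |black|=7
Step 8: on WHITE (2,6): turn R to E, flip to black, move to (2,7). |black|=8
Step 9: on WHITE (2,7): turn R to S, flip to black, move to (3,7). |black|=9
Step 10: on BLACK (3,7): turn L to E, flip to white, move to (3,8). |black|=8
Step 11: on WHITE (3,8): turn R to S, flip to black, move to (4,8). |black|=9
Step 12: on WHITE (4,8): turn R to W, flip to black, move to (4,7). |black|=10
Step 13: on WHITE (4,7): turn R to N, flip to black, move to (3,7). |black|=11
Step 14: on WHITE (3,7): turn R to E, flip to black, move to (3,8). |black|=12
Step 15: on BLACK (3,8): turn L to N, flip to white, move to (2,8). |black|=11

Answer: 11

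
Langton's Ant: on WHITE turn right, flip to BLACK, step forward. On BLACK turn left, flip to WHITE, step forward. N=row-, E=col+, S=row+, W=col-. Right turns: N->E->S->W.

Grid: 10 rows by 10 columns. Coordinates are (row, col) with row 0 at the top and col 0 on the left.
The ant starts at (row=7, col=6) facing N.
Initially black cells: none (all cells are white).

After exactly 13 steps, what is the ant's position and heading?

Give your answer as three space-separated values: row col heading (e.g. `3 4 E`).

Answer: 7 5 E

Derivation:
Step 1: on WHITE (7,6): turn R to E, flip to black, move to (7,7). |black|=1
Step 2: on WHITE (7,7): turn R to S, flip to black, move to (8,7). |black|=2
Step 3: on WHITE (8,7): turn R to W, flip to black, move to (8,6). |black|=3
Step 4: on WHITE (8,6): turn R to N, flip to black, move to (7,6). |black|=4
Step 5: on BLACK (7,6): turn L to W, flip to white, move to (7,5). |black|=3
Step 6: on WHITE (7,5): turn R to N, flip to black, move to (6,5). |black|=4
Step 7: on WHITE (6,5): turn R to E, flip to black, move to (6,6). |black|=5
Step 8: on WHITE (6,6): turn R to S, flip to black, move to (7,6). |black|=6
Step 9: on WHITE (7,6): turn R to W, flip to black, move to (7,5). |black|=7
Step 10: on BLACK (7,5): turn L to S, flip to white, move to (8,5). |black|=6
Step 11: on WHITE (8,5): turn R to W, flip to black, move to (8,4). |black|=7
Step 12: on WHITE (8,4): turn R to N, flip to black, move to (7,4). |black|=8
Step 13: on WHITE (7,4): turn R to E, flip to black, move to (7,5). |black|=9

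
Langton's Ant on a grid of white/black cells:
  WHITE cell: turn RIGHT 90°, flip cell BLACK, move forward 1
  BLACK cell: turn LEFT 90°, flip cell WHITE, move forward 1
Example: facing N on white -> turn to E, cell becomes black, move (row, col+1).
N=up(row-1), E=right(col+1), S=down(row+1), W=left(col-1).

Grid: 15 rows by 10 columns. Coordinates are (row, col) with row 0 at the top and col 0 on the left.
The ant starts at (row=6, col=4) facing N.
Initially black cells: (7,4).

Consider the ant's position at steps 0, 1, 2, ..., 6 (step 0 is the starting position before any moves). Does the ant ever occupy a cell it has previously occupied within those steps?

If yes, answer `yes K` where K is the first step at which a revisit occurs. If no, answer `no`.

Answer: no

Derivation:
Step 1: on WHITE (6,4): turn R to E, flip to black, move to (6,5). |black|=2 — new cell
Step 2: on WHITE (6,5): turn R to S, flip to black, move to (7,5). |black|=3 — new cell
Step 3: on WHITE (7,5): turn R to W, flip to black, move to (7,4). |black|=4 — new cell
Step 4: on BLACK (7,4): turn L to S, flip to white, move to (8,4). |black|=3 — new cell
Step 5: on WHITE (8,4): turn R to W, flip to black, move to (8,3). |black|=4 — new cell
Step 6: on WHITE (8,3): turn R to N, flip to black, move to (7,3). |black|=5 — new cell
No revisit within 6 steps.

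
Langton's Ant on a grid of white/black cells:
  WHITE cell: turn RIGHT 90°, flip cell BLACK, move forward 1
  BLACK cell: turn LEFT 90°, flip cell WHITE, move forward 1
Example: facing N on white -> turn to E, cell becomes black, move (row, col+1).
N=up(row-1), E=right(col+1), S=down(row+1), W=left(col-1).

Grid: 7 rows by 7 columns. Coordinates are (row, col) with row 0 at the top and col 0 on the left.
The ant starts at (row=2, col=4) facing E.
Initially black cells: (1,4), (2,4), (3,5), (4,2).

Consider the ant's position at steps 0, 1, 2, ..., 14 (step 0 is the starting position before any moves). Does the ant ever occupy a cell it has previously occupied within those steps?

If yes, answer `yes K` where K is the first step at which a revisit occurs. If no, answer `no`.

Step 1: on BLACK (2,4): turn L to N, flip to white, move to (1,4). |black|=3 — new cell
Step 2: on BLACK (1,4): turn L to W, flip to white, move to (1,3). |black|=2 — new cell
Step 3: on WHITE (1,3): turn R to N, flip to black, move to (0,3). |black|=3 — new cell
Step 4: on WHITE (0,3): turn R to E, flip to black, move to (0,4). |black|=4 — new cell
Step 5: on WHITE (0,4): turn R to S, flip to black, move to (1,4). |black|=5 — REVISIT

Answer: yes 5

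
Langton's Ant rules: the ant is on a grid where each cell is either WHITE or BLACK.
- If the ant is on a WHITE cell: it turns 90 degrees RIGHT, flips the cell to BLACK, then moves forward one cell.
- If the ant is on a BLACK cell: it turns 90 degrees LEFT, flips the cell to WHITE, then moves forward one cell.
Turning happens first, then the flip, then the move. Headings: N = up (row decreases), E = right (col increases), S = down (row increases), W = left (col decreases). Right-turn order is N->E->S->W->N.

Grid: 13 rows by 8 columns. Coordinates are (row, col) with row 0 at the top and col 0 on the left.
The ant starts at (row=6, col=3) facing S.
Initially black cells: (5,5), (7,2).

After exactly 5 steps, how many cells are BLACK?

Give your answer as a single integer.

Answer: 5

Derivation:
Step 1: on WHITE (6,3): turn R to W, flip to black, move to (6,2). |black|=3
Step 2: on WHITE (6,2): turn R to N, flip to black, move to (5,2). |black|=4
Step 3: on WHITE (5,2): turn R to E, flip to black, move to (5,3). |black|=5
Step 4: on WHITE (5,3): turn R to S, flip to black, move to (6,3). |black|=6
Step 5: on BLACK (6,3): turn L to E, flip to white, move to (6,4). |black|=5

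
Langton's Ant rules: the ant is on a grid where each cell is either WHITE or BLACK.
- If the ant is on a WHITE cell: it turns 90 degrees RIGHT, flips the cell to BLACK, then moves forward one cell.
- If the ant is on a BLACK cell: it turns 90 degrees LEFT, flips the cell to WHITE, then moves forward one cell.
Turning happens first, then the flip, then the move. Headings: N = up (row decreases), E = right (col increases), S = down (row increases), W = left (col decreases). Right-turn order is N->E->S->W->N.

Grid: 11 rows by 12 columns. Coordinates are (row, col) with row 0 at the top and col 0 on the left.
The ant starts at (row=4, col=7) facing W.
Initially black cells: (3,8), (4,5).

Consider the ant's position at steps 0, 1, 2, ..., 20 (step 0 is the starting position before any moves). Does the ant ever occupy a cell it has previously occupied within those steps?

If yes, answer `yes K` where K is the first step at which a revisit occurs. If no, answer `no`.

Step 1: on WHITE (4,7): turn R to N, flip to black, move to (3,7). |black|=3 — new cell
Step 2: on WHITE (3,7): turn R to E, flip to black, move to (3,8). |black|=4 — new cell
Step 3: on BLACK (3,8): turn L to N, flip to white, move to (2,8). |black|=3 — new cell
Step 4: on WHITE (2,8): turn R to E, flip to black, move to (2,9). |black|=4 — new cell
Step 5: on WHITE (2,9): turn R to S, flip to black, move to (3,9). |black|=5 — new cell
Step 6: on WHITE (3,9): turn R to W, flip to black, move to (3,8). |black|=6 — REVISIT

Answer: yes 6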